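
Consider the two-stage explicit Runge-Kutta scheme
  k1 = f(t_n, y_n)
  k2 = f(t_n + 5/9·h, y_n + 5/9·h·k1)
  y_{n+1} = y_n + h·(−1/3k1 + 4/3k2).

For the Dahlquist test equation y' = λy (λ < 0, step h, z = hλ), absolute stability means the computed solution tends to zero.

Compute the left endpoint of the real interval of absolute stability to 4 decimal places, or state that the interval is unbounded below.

z* = -1.3500.

Test eqn y'=λy, z=hλ:
  k1=λy_n ⇒ h·k1=z·y_n;  k2=λ(1+5/9z)y_n ⇒ h·k2=z(1+5/9z)y_n
  y_{n+1}/y_n = 1 − 1/3z + 4/3z(1+5/9z) = 1 + z + 20/27z²
  Hence R(z) = 1 + z + 20/27z².

Need |R(x)|<1, x<0.
x=-1.37: |R|=1.0203
R=1: x+20/27x²=0 ⇒ x=−27/20=-1.3500; min R=1−1/(4·20/27)=0.6625>−1
Confirm numerically:
  x=-1.285: |R|=0.93813 <1
  x=-0.976: |R|=0.72961 <1
  x=-0.754: |R|=0.66712 <1
  x=-0.616: |R|=0.66508 <1
  x=-1.545: |R|=1.22317 >1
  x=-1.419: |R|=1.07253 >1
  x=-1.394: |R|=1.04543 >1
So |R|<1 on (-1.3500, 0).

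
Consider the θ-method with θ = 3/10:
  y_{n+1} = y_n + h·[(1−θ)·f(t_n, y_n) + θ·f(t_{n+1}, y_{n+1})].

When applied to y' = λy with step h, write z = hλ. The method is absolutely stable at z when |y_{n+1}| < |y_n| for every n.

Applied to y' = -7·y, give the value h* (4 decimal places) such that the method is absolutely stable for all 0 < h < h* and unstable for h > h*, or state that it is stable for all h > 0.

(-5.0000,0); λ=-7 ⇒ h* = (5)/7 = 0.7143.

Set f=λy, z=hλ:
  y_{n+1} = y_n + z·[7/10·y_n + 3/10·y_{n+1}] ⇒ (1 − 3/10z)y_{n+1} = (1 + 7/10z)y_n
  so R(z) = (1 + 7/10z)/(1 − 3/10z).

Need |R(x)|<1, x<0.
x=-1.09: |R|=0.1786
R=−1: 1+7/10x = −1+3/10x ⇒ -2/5x=2 ⇒ x=2/(-2/5)=-5.0000
Confirm numerically:
  x=-4.742: |R|=0.95740 <1
  x=-2.797: |R|=0.52085 <1
  x=-2.625: |R|=0.46853 <1
  x=-2.229: |R|=0.33577 <1
  x=-5.534: |R|=1.08029 >1
  x=-5.235: |R|=1.03657 >1
Stable set (-5.0000, 0).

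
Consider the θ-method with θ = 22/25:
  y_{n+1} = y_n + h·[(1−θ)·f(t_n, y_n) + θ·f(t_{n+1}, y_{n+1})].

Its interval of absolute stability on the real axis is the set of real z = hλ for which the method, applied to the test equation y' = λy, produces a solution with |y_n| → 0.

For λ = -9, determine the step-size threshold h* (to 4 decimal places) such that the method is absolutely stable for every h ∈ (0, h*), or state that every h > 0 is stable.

With y'=λy (z=hλ):
  y_{n+1} = y_n + z·[3/25·y_n + 22/25·y_{n+1}] ⇒ (1 − 22/25z)y_{n+1} = (1 + 3/25z)y_n
  ⇒ R(z) = (1 + 3/25z)/(1 − 22/25z).

Boundary: |R(x)|=1, x<0.
x=-1.43: |R|=0.3668
x=-2: |R|=0.2754
x=-10: |R|=0.0204
x=-100: |R|=0.1236
θ=22/25≥1/2 ⇒ |1+3/25x|<|1−22/25x| ∀x<0 ⇒ stable on all of ℝ⁻.

(−∞, 0) — no finite endpoint. Any h>0 works for λ=-9.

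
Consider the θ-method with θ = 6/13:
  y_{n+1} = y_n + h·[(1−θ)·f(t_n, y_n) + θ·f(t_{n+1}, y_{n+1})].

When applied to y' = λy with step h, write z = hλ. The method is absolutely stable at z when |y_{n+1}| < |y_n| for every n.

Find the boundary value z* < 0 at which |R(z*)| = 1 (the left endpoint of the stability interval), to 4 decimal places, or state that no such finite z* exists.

z* = -26.0000.

Test eqn y'=λy, z=hλ:
  y_{n+1} = y_n + z·[7/13·y_n + 6/13·y_{n+1}] ⇒ (1 − 6/13z)y_{n+1} = (1 + 7/13z)y_n
  ⇒ R(z) = (1 + 7/13z)/(1 − 6/13z).

Solve |R(x)|<1 on ℝ⁻.
x=-1.44: |R|=0.1349
R=−1: 1+7/13x = −1+6/13x ⇒ -1/13x=2 ⇒ x=2/(-1/13)=-26.0000
Confirm numerically:
  x=-21.094: |R|=0.96485 <1
  x=-18.855: |R|=0.94335 <1
  x=-13.094: |R|=0.85905 <1
  x=-11.337: |R|=0.81902 <1
  x=-26.531: |R|=1.00308 >1
  x=-26.176: |R|=1.00103 >1
  x=-26.170: |R|=1.00100 >1
Stable set (-26.0000, 0).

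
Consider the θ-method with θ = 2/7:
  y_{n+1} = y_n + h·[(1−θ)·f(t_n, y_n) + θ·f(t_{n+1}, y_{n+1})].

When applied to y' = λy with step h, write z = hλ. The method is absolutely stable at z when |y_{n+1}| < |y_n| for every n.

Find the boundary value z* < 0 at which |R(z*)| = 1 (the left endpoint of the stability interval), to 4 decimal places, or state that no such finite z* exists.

Set f=λy, z=hλ:
  y_{n+1} = y_n + z·[5/7·y_n + 2/7·y_{n+1}] ⇒ (1 − 2/7z)y_{n+1} = (1 + 5/7z)y_n
  ⇒ R(z) = (1 + 5/7z)/(1 − 2/7z).

Need |R(x)|<1, x<0.
x=-0.98: |R|=0.2344
R=−1: 1+5/7x = −1+2/7x ⇒ -3/7x=2 ⇒ x=2/(-3/7)=-4.6667
Confirm numerically:
  x=-4.556: |R|=0.97939 <1
  x=-3.776: |R|=0.81638 <1
  x=-3.526: |R|=0.75648 <1
  x=-2.297: |R|=0.38684 <1
  x=-5.256: |R|=1.10096 >1
  x=-5.051: |R|=1.06742 >1
  x=-4.861: |R|=1.03486 >1
Stable set (-4.6667, 0).

z* = -4.6667.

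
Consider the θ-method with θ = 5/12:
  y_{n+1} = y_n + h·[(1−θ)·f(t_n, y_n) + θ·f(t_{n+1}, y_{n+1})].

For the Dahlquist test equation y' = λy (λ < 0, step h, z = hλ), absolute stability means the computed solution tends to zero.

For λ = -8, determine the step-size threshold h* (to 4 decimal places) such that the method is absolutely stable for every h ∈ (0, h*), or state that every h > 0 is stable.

(-12.0000,0); λ=-8 ⇒ h* = (12)/8 = 1.5000.

Test eqn y'=λy, z=hλ:
  y_{n+1} = y_n + z·[7/12·y_n + 5/12·y_{n+1}] ⇒ (1 − 5/12z)y_{n+1} = (1 + 7/12z)y_n
  so R(z) = (1 + 7/12z)/(1 − 5/12z).

Find x<0 with |R(x)|<1.
x=-1.52: |R|=0.0694
R=−1: 1+7/12x = −1+5/12x ⇒ -1/6x=2 ⇒ x=2/(-1/6)=-12.0000
Confirm numerically:
  x=-9.487: |R|=0.91544 <1
  x=-6.968: |R|=0.78514 <1
  x=-5.832: |R|=0.70029 <1
  x=-4.842: |R|=0.60464 <1
  x=-12.517: |R|=1.01386 >1
  x=-12.512: |R|=1.01373 >1
Interval (-12.0000, 0).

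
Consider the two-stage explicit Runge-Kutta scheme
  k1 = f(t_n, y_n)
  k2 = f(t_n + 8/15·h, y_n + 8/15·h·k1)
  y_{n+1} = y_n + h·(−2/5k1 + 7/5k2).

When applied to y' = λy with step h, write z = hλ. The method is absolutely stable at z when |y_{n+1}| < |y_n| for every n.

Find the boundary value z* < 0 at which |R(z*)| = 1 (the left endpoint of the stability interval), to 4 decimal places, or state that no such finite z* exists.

z* = -1.3393.

On y'=λy, z=hλ:
  k1=λy_n ⇒ h·k1=z·y_n;  k2=λ(1+8/15z)y_n ⇒ h·k2=z(1+8/15z)y_n
  y_{n+1}/y_n = 1 − 2/5z + 7/5z(1+8/15z) = 1 + z + 56/75z²
  Hence R(z) = 1 + z + 56/75z².

Need |R(x)|<1, x<0.
x=-1.39: |R|=1.0526
R=1: x+56/75x²=0 ⇒ x=−75/56=-1.3393; min R=1−1/(4·56/75)=0.6652>−1
Confirm numerically:
  x=-0.867: |R|=0.69426 <1
  x=-0.825: |R|=0.68320 <1
  x=-0.658: |R|=0.66528 <1
  x=-1.857: |R|=1.71784 >1
  x=-1.497: |R|=1.17629 >1
Interval (-1.3393, 0).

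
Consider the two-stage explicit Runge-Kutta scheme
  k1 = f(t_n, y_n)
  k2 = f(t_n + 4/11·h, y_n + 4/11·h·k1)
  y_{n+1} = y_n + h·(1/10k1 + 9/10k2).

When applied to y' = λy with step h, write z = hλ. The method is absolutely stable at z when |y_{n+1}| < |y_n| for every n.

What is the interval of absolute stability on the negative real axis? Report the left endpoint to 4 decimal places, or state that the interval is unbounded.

(-3.0556, 0).

Test eqn y'=λy, z=hλ:
  k1=λy_n ⇒ h·k1=z·y_n;  k2=λ(1+4/11z)y_n ⇒ h·k2=z(1+4/11z)y_n
  y_{n+1}/y_n = 1 + 1/10z + 9/10z(1+4/11z) = 1 + z + 18/55z²
  Hence R(z) = 1 + z + 18/55z².

Need |R(x)|<1, x<0.
x=-1.26: |R|=0.2596
R=1: x+18/55x²=0 ⇒ x=−55/18=-3.0556; min R=1−1/(4·18/55)=0.2361>−1
Confirm numerically:
  x=-2.392: |R|=0.48054 <1
  x=-1.807: |R|=0.26163 <1
  x=-1.265: |R|=0.25871 <1
  x=-3.654: |R|=1.71565 >1
  x=-3.650: |R|=1.71009 >1
  x=-3.420: |R|=1.40791 >1
Interval (-3.0556, 0).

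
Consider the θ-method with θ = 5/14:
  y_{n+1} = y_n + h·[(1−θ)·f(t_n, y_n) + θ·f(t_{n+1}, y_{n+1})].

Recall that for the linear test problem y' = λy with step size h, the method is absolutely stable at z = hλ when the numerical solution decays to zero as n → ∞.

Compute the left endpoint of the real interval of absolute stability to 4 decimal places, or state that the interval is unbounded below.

Set f=λy, z=hλ:
  y_{n+1} = y_n + z·[9/14·y_n + 5/14·y_{n+1}] ⇒ (1 − 5/14z)y_{n+1} = (1 + 9/14z)y_n
  ⇒ R(z) = (1 + 9/14z)/(1 − 5/14z).

Boundary: |R(x)|=1, x<0.
x=-1.5: |R|=0.0233
R=−1: 1+9/14x = −1+5/14x ⇒ -2/7x=2 ⇒ x=2/(-2/7)=-7.0000
Confirm numerically:
  x=-5.812: |R|=0.88964 <1
  x=-5.687: |R|=0.87623 <1
  x=-4.674: |R|=0.75103 <1
  x=-7.456: |R|=1.03557 >1
  x=-7.432: |R|=1.03378 >1
  x=-7.384: |R|=1.03016 >1
Stable set (-7.0000, 0).

left endpoint -7.0000.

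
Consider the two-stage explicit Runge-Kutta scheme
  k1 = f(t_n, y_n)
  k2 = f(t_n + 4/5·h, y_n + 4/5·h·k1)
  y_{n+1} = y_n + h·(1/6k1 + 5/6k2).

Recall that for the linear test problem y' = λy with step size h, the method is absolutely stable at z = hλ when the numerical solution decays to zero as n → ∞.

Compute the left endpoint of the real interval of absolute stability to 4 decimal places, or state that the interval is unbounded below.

On y'=λy, z=hλ:
  k1=λy_n ⇒ h·k1=z·y_n;  k2=λ(1+4/5z)y_n ⇒ h·k2=z(1+4/5z)y_n
  y_{n+1}/y_n = 1 + 1/6z + 5/6z(1+4/5z) = 1 + z + 2/3z²
  ⇒ R(z) = 1 + z + 2/3z².

Need |R(x)|<1, x<0.
x=-0.96: |R|=0.6544
R=1: x+2/3x²=0 ⇒ x=−3/2=-1.5000; min R=1−1/(4·2/3)=0.6250>−1
Confirm numerically:
  x=-1.237: |R|=0.78311 <1
  x=-1.108: |R|=0.71044 <1
  x=-0.908: |R|=0.64164 <1
  x=-2.013: |R|=1.68845 >1
  x=-1.844: |R|=1.42289 >1
Stable set (-1.5000, 0).

left endpoint -1.5000.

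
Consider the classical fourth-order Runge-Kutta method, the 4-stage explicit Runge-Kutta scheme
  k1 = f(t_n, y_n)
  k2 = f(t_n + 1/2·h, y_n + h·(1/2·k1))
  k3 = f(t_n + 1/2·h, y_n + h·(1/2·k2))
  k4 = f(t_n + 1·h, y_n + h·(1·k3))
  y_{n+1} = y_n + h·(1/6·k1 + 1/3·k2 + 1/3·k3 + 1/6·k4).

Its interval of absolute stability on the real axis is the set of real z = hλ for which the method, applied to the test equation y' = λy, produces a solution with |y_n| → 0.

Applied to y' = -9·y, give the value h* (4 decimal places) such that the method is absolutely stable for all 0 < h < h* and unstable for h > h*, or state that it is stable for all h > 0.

Set f=λy, z=hλ:
  order 4, 4-stage ⇒ R(z)=1+z+z^2/2+z^3/6+z^4/24
  (e.g. R(-0.54)=0.58310, |R|=0.58310)

Boundary: |R(x)|=1, x<0.
x=-0.54: |R|=0.5831
|R(-3.16)|=1.7284 |R(-2.82)|=1.0536 |R(-1.75)|=0.2788
Bisect:
  x_lo=-3.3972 |R|=2.3887  x_hi=-0.3551 |R|=0.7012
  mid=-1.87617 |R|=0.29942 →hi
  mid=-2.63670 |R|=0.79813 →hi
  mid=-3.01697 |R|=1.40931 →lo
  mid=-2.82684 |R|=1.06447 →lo
  mid=-2.73177 |R|=0.92226 →hi
  mid=-2.77931 |R|=0.99101 →hi
  mid=-2.80307 |R|=1.02714 →lo
  mid=-2.79119 |R|=1.00892 →lo
  mid=-2.78525 |R|=0.99993 →hi
  mid=-2.78822 |R|=1.00442 →lo
  ...
  [-2.78543,-2.78525] ⇒ x*=-2.7853
So |R|<1 on (-2.7853, 0).

(-2.7853,0); λ=-9 ⇒ h* = 0.3095.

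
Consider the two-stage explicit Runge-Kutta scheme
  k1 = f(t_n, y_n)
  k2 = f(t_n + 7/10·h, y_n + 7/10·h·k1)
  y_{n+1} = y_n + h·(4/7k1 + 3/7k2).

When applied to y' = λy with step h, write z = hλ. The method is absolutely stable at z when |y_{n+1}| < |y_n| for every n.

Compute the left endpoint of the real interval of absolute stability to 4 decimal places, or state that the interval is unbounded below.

Set f=λy, z=hλ:
  k1=λy_n ⇒ h·k1=z·y_n;  k2=λ(1+7/10z)y_n ⇒ h·k2=z(1+7/10z)y_n
  y_{n+1}/y_n = 1 + 4/7z + 3/7z(1+7/10z) = 1 + z + 3/10z²
  R(z) = 1 + z + 3/10z².

Find x<0 with |R(x)|<1.
x=-0.99: |R|=0.3040
R=1: x+3/10x²=0 ⇒ x=−10/3=-3.3333; min R=1−1/(4·3/10)=0.1667>−1
Confirm numerically:
  x=-3.146: |R|=0.82319 <1
  x=-2.640: |R|=0.45088 <1
  x=-2.508: |R|=0.37902 <1
  x=-1.900: |R|=0.18300 <1
  x=-3.765: |R|=1.48757 >1
  x=-3.563: |R|=1.24549 >1
  x=-3.503: |R|=1.17830 >1
So |R|<1 on (-3.3333, 0).

z* = -3.3333.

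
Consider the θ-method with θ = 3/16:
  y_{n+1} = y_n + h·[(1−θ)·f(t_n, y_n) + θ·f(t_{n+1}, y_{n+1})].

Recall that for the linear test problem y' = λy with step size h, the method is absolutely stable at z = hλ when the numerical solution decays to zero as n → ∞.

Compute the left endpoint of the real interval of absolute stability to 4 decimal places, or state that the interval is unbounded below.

On y'=λy, z=hλ:
  y_{n+1} = y_n + z·[13/16·y_n + 3/16·y_{n+1}] ⇒ (1 − 3/16z)y_{n+1} = (1 + 13/16z)y_n
  so R(z) = (1 + 13/16z)/(1 − 3/16z).

Find x<0 with |R(x)|<1.
x=-0.39: |R|=0.6366
R=−1: 1+13/16x = −1+3/16x ⇒ -5/8x=2 ⇒ x=2/(-5/8)=-3.2000
Confirm numerically:
  x=-2.095: |R|=0.50415 <1
  x=-1.685: |R|=0.28046 <1
  x=-1.499: |R|=0.17012 <1
  x=-3.696: |R|=1.18311 >1
  x=-3.528: |R|=1.12338 >1
So |R|<1 on (-3.2000, 0).

left endpoint -3.2000.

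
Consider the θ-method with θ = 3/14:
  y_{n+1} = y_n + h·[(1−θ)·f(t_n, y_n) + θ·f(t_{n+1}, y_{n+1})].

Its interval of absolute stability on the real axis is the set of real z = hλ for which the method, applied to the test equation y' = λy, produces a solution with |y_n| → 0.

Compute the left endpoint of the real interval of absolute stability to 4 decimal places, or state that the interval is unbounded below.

z* = -3.5000.

Set f=λy, z=hλ:
  y_{n+1} = y_n + z·[11/14·y_n + 3/14·y_{n+1}] ⇒ (1 − 3/14z)y_{n+1} = (1 + 11/14z)y_n
  ⇒ R(z) = (1 + 11/14z)/(1 − 3/14z).

Boundary: |R(x)|=1, x<0.
x=-0.73: |R|=0.3687
R=−1: 1+11/14x = −1+3/14x ⇒ -4/7x=2 ⇒ x=2/(-4/7)=-3.5000
Confirm numerically:
  x=-2.699: |R|=0.71001 <1
  x=-1.949: |R|=0.37482 <1
  x=-1.791: |R|=0.29428 <1
  x=-4.000: |R|=1.15385 >1
  x=-3.842: |R|=1.10718 >1
So |R|<1 on (-3.5000, 0).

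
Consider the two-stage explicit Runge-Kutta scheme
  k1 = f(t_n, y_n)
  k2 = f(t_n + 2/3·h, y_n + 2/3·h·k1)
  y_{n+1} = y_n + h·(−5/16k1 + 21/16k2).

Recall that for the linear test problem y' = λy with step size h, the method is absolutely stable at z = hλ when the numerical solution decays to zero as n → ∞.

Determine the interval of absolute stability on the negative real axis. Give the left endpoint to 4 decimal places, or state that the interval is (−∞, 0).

z∈(-1.1429,0).

Set f=λy, z=hλ:
  k1=λy_n ⇒ h·k1=z·y_n;  k2=λ(1+2/3z)y_n ⇒ h·k2=z(1+2/3z)y_n
  y_{n+1}/y_n = 1 − 5/16z + 21/16z(1+2/3z) = 1 + z + 7/8z²
  ⇒ R(z) = 1 + z + 7/8z².

Boundary: |R(x)|=1, x<0.
x=-1.72: |R|=1.8686
R=1: x+7/8x²=0 ⇒ x=−8/7=-1.1429; min R=1−1/(4·7/8)=0.7143>−1
Confirm numerically:
  x=-1.036: |R|=0.90313 <1
  x=-0.906: |R|=0.81223 <1
  x=-0.712: |R|=0.73158 <1
  x=-0.464: |R|=0.72438 <1
  x=-1.499: |R|=1.46713 >1
  x=-1.450: |R|=1.38969 >1
  x=-1.188: |R|=1.04693 >1
So |R|<1 on (-1.1429, 0).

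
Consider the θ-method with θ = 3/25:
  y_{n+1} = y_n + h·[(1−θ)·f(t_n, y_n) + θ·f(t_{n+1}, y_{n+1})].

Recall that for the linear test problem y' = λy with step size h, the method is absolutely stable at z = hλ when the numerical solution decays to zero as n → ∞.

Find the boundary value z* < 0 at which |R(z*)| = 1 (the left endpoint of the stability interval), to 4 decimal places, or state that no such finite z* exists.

z* = -2.6316.

With y'=λy (z=hλ):
  y_{n+1} = y_n + z·[22/25·y_n + 3/25·y_{n+1}] ⇒ (1 − 3/25z)y_{n+1} = (1 + 22/25z)y_n
  R(z) = (1 + 22/25z)/(1 − 3/25z).

Need |R(x)|<1, x<0.
x=-0.73: |R|=0.3288
R=−1: 1+22/25x = −1+3/25x ⇒ -19/25x=2 ⇒ x=2/(-19/25)=-2.6316
Confirm numerically:
  x=-2.582: |R|=0.97123 <1
  x=-2.090: |R|=0.67093 <1
  x=-1.809: |R|=0.48634 <1
  x=-1.310: |R|=0.13204 <1
  x=-2.775: |R|=1.08177 >1
  x=-2.746: |R|=1.06541 >1
Stable set (-2.6316, 0).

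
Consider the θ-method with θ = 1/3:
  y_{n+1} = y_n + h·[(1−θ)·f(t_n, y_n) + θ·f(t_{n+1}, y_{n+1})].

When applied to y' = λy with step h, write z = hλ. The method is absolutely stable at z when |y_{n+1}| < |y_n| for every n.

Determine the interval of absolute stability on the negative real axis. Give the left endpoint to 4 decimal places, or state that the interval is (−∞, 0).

With y'=λy (z=hλ):
  y_{n+1} = y_n + z·[2/3·y_n + 1/3·y_{n+1}] ⇒ (1 − 1/3z)y_{n+1} = (1 + 2/3z)y_n
  so R(z) = (1 + 2/3z)/(1 − 1/3z).

Find x<0 with |R(x)|<1.
x=-1.32: |R|=0.0833
R=−1: 1+2/3x = −1+1/3x ⇒ -1/3x=2 ⇒ x=2/(-1/3)=-6.0000
Confirm numerically:
  x=-5.798: |R|=0.97704 <1
  x=-5.755: |R|=0.97202 <1
  x=-5.444: |R|=0.93415 <1
  x=-2.420: |R|=0.33948 <1
  x=-6.482: |R|=1.05083 >1
  x=-6.113: |R|=1.01240 >1
Interval (-6.0000, 0).

z∈(-6.0000,0).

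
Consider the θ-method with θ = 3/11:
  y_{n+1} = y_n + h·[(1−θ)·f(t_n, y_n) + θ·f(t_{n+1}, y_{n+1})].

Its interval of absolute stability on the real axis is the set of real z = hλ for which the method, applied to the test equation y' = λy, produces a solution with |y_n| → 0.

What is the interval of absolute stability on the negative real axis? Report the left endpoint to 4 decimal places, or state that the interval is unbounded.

(-4.4000, 0).

With y'=λy (z=hλ):
  y_{n+1} = y_n + z·[8/11·y_n + 3/11·y_{n+1}] ⇒ (1 − 3/11z)y_{n+1} = (1 + 8/11z)y_n
  so R(z) = (1 + 8/11z)/(1 − 3/11z).

Solve |R(x)|<1 on ℝ⁻.
x=-0.73: |R|=0.3912
R=−1: 1+8/11x = −1+3/11x ⇒ -5/11x=2 ⇒ x=2/(-5/11)=-4.4000
Confirm numerically:
  x=-4.195: |R|=0.95654 <1
  x=-3.852: |R|=0.87852 <1
  x=-3.236: |R|=0.71895 <1
  x=-2.916: |R|=0.62427 <1
  x=-4.906: |R|=1.09837 >1
  x=-4.867: |R|=1.09121 >1
  x=-4.528: |R|=1.02603 >1
Stable set (-4.4000, 0).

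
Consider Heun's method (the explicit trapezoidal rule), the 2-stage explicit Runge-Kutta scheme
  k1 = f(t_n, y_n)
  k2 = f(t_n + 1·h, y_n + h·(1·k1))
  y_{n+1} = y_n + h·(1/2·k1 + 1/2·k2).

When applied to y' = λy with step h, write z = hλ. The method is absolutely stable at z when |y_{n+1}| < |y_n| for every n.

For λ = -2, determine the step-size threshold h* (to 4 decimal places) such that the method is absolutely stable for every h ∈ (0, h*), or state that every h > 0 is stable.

(-2.0000,0); λ=-2 ⇒ h* = 1.0000.

Test eqn y'=λy, z=hλ:
  order 2, 2-stage ⇒ R(z)=1+z+z^2/2
  (e.g. R(-0.67)=0.55445, |R|=0.55445)

Need |R(x)|<1, x<0.
x=-0.67: |R|=0.5544
|R(-1.18)|=0.5162 |R(-0.97)|=0.5005 |R(-0.51)|=0.6200
Bisect:
  x_lo=-2.4942 |R|=1.6163  x_hi=-0.1254 |R|=0.8824
  mid=-1.30979 |R|=0.54798 →hi
  mid=-1.90197 |R|=0.90678 →hi
  mid=-2.19807 |R|=1.21768 →lo
  mid=-2.05002 |R|=1.05127 →lo
  mid=-1.97600 |R|=0.97628 →hi
  mid=-2.01301 |R|=1.01309 →lo
  mid=-1.99450 |R|=0.99452 →hi
  mid=-2.00376 |R|=1.00376 →lo
  ...
  [-2.00014,-2.00000] ⇒ x*=-2.0000
Stable set (-2.0000, 0).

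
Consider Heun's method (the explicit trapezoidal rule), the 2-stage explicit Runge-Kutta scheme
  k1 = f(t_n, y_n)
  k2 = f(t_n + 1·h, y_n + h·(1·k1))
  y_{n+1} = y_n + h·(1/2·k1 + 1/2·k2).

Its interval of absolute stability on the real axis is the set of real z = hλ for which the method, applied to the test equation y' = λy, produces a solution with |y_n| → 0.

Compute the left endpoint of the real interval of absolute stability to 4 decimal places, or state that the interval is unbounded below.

z* = -2.0000.

With y'=λy (z=hλ):
  order 2, 2-stage ⇒ R(z)=1+z+z^2/2
  (e.g. R(-1.08)=0.50320, |R|=0.50320)

Need |R(x)|<1, x<0.
x=-1.08: |R|=0.5032
|R(-0.96)|=0.5008 |R(-0.68)|=0.5512 |R(-0.55)|=0.6013
Bisect:
  x_lo=-2.6994 |R|=1.9441  x_hi=-0.1180 |R|=0.8890
  mid=-1.40872 |R|=0.58352 →hi
  mid=-2.05408 |R|=1.05555 →lo
  mid=-1.73140 |R|=0.76747 →hi
  mid=-1.89274 |R|=0.89849 →hi
  mid=-1.97341 |R|=0.97377 →hi
  mid=-2.01375 |R|=1.01384 →lo
  mid=-1.99358 |R|=0.99360 →hi
  mid=-2.00366 |R|=1.00367 →lo
  ...
  [-2.00004,-1.99988] ⇒ x*=-2.0000
So |R|<1 on (-2.0000, 0).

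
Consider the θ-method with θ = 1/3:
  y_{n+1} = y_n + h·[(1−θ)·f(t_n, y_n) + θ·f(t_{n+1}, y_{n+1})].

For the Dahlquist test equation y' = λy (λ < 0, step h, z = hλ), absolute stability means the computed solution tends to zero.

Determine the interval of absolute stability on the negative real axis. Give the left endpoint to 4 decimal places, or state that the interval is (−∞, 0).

(-6.0000, 0).

With y'=λy (z=hλ):
  y_{n+1} = y_n + z·[2/3·y_n + 1/3·y_{n+1}] ⇒ (1 − 1/3z)y_{n+1} = (1 + 2/3z)y_n
  so R(z) = (1 + 2/3z)/(1 − 1/3z).

Solve |R(x)|<1 on ℝ⁻.
x=-1.44: |R|=0.0270
R=−1: 1+2/3x = −1+1/3x ⇒ -1/3x=2 ⇒ x=2/(-1/3)=-6.0000
Confirm numerically:
  x=-5.976: |R|=0.99733 <1
  x=-4.205: |R|=0.75087 <1
  x=-4.204: |R|=0.75069 <1
  x=-2.698: |R|=0.42050 <1
  x=-6.493: |R|=1.05193 >1
  x=-6.458: |R|=1.04842 >1
So |R|<1 on (-6.0000, 0).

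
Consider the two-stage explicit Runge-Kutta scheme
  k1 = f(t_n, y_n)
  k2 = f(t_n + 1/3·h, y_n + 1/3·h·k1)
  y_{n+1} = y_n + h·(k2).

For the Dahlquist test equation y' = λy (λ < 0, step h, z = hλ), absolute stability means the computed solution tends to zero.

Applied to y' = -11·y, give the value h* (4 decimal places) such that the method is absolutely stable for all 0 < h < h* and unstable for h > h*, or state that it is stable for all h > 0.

With y'=λy (z=hλ):
  k1=λy_n ⇒ h·k1=z·y_n;  k2=λ(1+1/3z)y_n ⇒ h·k2=z(1+1/3z)y_n
  y_{n+1}/y_n = 1 + z(1+1/3z) = 1 + z + 1/3z²
  Hence R(z) = 1 + z + 1/3z².

Need |R(x)|<1, x<0.
x=-1.15: |R|=0.2908
R=1: x+1/3x²=0 ⇒ x=−3=-3.0000; min R=1−1/(4·1/3)=0.2500>−1
Confirm numerically:
  x=-2.660: |R|=0.69853 <1
  x=-1.689: |R|=0.26191 <1
  x=-1.422: |R|=0.25203 <1
  x=-3.562: |R|=1.66728 >1
  x=-3.431: |R|=1.49292 >1
  x=-3.267: |R|=1.29076 >1
So |R|<1 on (-3.0000, 0).

(-3.0000,0); λ=-11 ⇒ h* = (3)/11 = 0.2727.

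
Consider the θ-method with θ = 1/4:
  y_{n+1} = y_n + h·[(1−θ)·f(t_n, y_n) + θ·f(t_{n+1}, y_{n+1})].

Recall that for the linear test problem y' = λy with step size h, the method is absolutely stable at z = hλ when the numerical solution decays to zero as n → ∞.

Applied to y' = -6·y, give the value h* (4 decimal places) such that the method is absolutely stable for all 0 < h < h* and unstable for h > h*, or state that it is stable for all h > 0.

Set f=λy, z=hλ:
  y_{n+1} = y_n + z·[3/4·y_n + 1/4·y_{n+1}] ⇒ (1 − 1/4z)y_{n+1} = (1 + 3/4z)y_n
  R(z) = (1 + 3/4z)/(1 − 1/4z).

Solve |R(x)|<1 on ℝ⁻.
x=-1.37: |R|=0.0205
R=−1: 1+3/4x = −1+1/4x ⇒ -1/2x=2 ⇒ x=2/(-1/2)=-4.0000
Confirm numerically:
  x=-3.665: |R|=0.91259 <1
  x=-2.213: |R|=0.42475 <1
  x=-2.012: |R|=0.33866 <1
  x=-1.923: |R|=0.29867 <1
  x=-4.263: |R|=1.06366 >1
  x=-4.252: |R|=1.06108 >1
  x=-4.030: |R|=1.00747 >1
Stable set (-4.0000, 0).

(-4.0000,0); λ=-6 ⇒ h* = (4)/6 = 0.6667.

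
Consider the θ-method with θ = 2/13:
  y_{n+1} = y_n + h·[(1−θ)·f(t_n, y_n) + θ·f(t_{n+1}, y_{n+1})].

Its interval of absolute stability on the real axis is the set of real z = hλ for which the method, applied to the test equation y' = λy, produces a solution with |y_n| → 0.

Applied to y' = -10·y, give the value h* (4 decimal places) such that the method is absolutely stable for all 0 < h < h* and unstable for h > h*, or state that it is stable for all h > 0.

(-2.8889,0); λ=-10 ⇒ h* = (26/9)/10 = 0.2889.

Set f=λy, z=hλ:
  y_{n+1} = y_n + z·[11/13·y_n + 2/13·y_{n+1}] ⇒ (1 − 2/13z)y_{n+1} = (1 + 11/13z)y_n
  so R(z) = (1 + 11/13z)/(1 − 2/13z).

Need |R(x)|<1, x<0.
x=-1.63: |R|=0.3032
R=−1: 1+11/13x = −1+2/13x ⇒ -9/13x=2 ⇒ x=2/(-9/13)=-2.8889
Confirm numerically:
  x=-2.345: |R|=0.72329 <1
  x=-2.130: |R|=0.60429 <1
  x=-1.195: |R|=0.00942 <1
  x=-3.464: |R|=1.25974 >1
  x=-3.288: |R|=1.18349 >1
  x=-2.966: |R|=1.03666 >1
So |R|<1 on (-2.8889, 0).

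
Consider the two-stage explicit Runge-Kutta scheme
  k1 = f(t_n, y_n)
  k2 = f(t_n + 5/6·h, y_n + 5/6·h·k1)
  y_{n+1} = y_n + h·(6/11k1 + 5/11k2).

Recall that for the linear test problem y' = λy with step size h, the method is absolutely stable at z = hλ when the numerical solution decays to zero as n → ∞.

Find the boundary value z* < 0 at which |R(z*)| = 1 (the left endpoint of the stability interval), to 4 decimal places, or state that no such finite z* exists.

left endpoint -2.6400.

Set f=λy, z=hλ:
  k1=λy_n ⇒ h·k1=z·y_n;  k2=λ(1+5/6z)y_n ⇒ h·k2=z(1+5/6z)y_n
  y_{n+1}/y_n = 1 + 6/11z + 5/11z(1+5/6z) = 1 + z + 25/66z²
  so R(z) = 1 + z + 25/66z².

Boundary: |R(x)|=1, x<0.
x=-1.7: |R|=0.3947
R=1: x+25/66x²=0 ⇒ x=−66/25=-2.6400; min R=1−1/(4·25/66)=0.3400>−1
Confirm numerically:
  x=-2.592: |R|=0.95287 <1
  x=-1.862: |R|=0.45127 <1
  x=-1.324: |R|=0.34001 <1
  x=-3.125: |R|=1.57410 >1
  x=-3.001: |R|=1.41036 >1
  x=-2.778: |R|=1.14521 >1
Stable set (-2.6400, 0).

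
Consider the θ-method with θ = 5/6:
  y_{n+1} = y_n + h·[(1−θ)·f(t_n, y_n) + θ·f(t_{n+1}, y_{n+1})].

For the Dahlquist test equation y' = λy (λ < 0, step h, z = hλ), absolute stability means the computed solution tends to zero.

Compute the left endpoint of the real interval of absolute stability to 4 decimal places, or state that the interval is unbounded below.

Set f=λy, z=hλ:
  y_{n+1} = y_n + z·[1/6·y_n + 5/6·y_{n+1}] ⇒ (1 − 5/6z)y_{n+1} = (1 + 1/6z)y_n
  Hence R(z) = (1 + 1/6z)/(1 − 5/6z).

Solve |R(x)|<1 on ℝ⁻.
x=-1.78: |R|=0.2832
x=-2: |R|=0.2500
x=-10: |R|=0.0714
x=-100: |R|=0.1858
θ=5/6≥1/2 ⇒ |1+1/6x|<|1−5/6x| ∀x<0 ⇒ unbounded interval.

interval (−∞, 0).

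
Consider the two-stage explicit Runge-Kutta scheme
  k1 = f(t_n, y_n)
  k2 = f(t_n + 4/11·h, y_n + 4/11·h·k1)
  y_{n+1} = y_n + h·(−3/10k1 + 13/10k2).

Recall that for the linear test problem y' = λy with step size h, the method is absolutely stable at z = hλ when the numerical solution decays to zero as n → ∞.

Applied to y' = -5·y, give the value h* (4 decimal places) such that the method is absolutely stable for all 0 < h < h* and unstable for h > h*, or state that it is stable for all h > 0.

With y'=λy (z=hλ):
  k1=λy_n ⇒ h·k1=z·y_n;  k2=λ(1+4/11z)y_n ⇒ h·k2=z(1+4/11z)y_n
  y_{n+1}/y_n = 1 − 3/10z + 13/10z(1+4/11z) = 1 + z + 26/55z²
  ⇒ R(z) = 1 + z + 26/55z².

Find x<0 with |R(x)|<1.
x=-1.16: |R|=0.4761
R=1: x+26/55x²=0 ⇒ x=−55/26=-2.1154; min R=1−1/(4·26/55)=0.4712>−1
Confirm numerically:
  x=-2.044: |R|=0.93102 <1
  x=-1.850: |R|=0.76791 <1
  x=-1.295: |R|=0.49778 <1
  x=-2.606: |R|=1.60440 >1
  x=-2.594: |R|=1.58690 >1
  x=-2.244: |R|=1.13644 >1
Interval (-2.1154, 0).

(-2.1154,0); λ=-5 ⇒ h* = (55/26)/5 = 0.4231.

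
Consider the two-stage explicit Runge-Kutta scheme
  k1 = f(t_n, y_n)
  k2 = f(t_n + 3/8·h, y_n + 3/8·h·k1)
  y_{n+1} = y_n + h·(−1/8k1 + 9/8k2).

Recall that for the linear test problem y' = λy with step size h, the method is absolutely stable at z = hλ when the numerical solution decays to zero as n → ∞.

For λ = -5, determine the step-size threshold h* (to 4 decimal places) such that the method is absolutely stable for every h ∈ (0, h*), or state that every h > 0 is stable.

(-2.3704,0); λ=-5 ⇒ h* = (64/27)/5 = 0.4741.

With y'=λy (z=hλ):
  k1=λy_n ⇒ h·k1=z·y_n;  k2=λ(1+3/8z)y_n ⇒ h·k2=z(1+3/8z)y_n
  y_{n+1}/y_n = 1 − 1/8z + 9/8z(1+3/8z) = 1 + z + 27/64z²
  ⇒ R(z) = 1 + z + 27/64z².

Solve |R(x)|<1 on ℝ⁻.
x=-0.46: |R|=0.6293
R=1: x+27/64x²=0 ⇒ x=−64/27=-2.3704; min R=1−1/(4·27/64)=0.4074>−1
Confirm numerically:
  x=-2.195: |R|=0.83760 <1
  x=-1.354: |R|=0.41943 <1
  x=-1.278: |R|=0.41104 <1
  x=-2.786: |R|=1.48851 >1
  x=-2.655: |R|=1.31881 >1
  x=-2.640: |R|=1.30030 >1
Stable set (-2.3704, 0).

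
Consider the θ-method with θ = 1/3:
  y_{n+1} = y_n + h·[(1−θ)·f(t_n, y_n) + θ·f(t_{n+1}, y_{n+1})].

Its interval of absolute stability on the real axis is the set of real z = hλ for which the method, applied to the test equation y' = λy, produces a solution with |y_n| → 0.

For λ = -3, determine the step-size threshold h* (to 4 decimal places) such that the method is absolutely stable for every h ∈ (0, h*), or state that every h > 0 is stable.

On y'=λy, z=hλ:
  y_{n+1} = y_n + z·[2/3·y_n + 1/3·y_{n+1}] ⇒ (1 − 1/3z)y_{n+1} = (1 + 2/3z)y_n
  ⇒ R(z) = (1 + 2/3z)/(1 − 1/3z).

Solve |R(x)|<1 on ℝ⁻.
x=-0.37: |R|=0.6706
R=−1: 1+2/3x = −1+1/3x ⇒ -1/3x=2 ⇒ x=2/(-1/3)=-6.0000
Confirm numerically:
  x=-4.761: |R|=0.84036 <1
  x=-3.427: |R|=0.59966 <1
  x=-2.977: |R|=0.49423 <1
  x=-6.486: |R|=1.05123 >1
  x=-6.250: |R|=1.02703 >1
  x=-6.185: |R|=1.02014 >1
Stable set (-6.0000, 0).

(-6.0000,0); λ=-3 ⇒ h* = (6)/3 = 2.0000.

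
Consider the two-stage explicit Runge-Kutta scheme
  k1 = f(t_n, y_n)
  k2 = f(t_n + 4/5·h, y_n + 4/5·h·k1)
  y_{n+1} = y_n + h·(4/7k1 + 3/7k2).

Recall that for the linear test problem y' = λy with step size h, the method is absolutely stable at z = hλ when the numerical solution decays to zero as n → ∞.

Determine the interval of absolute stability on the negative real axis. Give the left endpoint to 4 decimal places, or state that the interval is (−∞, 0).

z∈(-2.9167,0).

On y'=λy, z=hλ:
  k1=λy_n ⇒ h·k1=z·y_n;  k2=λ(1+4/5z)y_n ⇒ h·k2=z(1+4/5z)y_n
  y_{n+1}/y_n = 1 + 4/7z + 3/7z(1+4/5z) = 1 + z + 12/35z²
  so R(z) = 1 + z + 12/35z².

Find x<0 with |R(x)|<1.
x=-0.92: |R|=0.3702
R=1: x+12/35x²=0 ⇒ x=−35/12=-2.9167; min R=1−1/(4·12/35)=0.2708>−1
Confirm numerically:
  x=-2.663: |R|=0.76840 <1
  x=-1.715: |R|=0.29342 <1
  x=-1.303: |R|=0.27911 <1
  x=-3.244: |R|=1.36407 >1
  x=-3.085: |R|=1.17805 >1
Stable set (-2.9167, 0).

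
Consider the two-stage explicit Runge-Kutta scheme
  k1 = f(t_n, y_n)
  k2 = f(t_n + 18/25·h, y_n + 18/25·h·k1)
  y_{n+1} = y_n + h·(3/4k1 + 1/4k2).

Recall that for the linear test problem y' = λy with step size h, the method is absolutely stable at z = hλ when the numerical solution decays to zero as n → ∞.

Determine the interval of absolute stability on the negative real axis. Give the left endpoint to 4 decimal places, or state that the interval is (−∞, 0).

With y'=λy (z=hλ):
  k1=λy_n ⇒ h·k1=z·y_n;  k2=λ(1+18/25z)y_n ⇒ h·k2=z(1+18/25z)y_n
  y_{n+1}/y_n = 1 + 3/4z + 1/4z(1+18/25z) = 1 + z + 9/50z²
  Hence R(z) = 1 + z + 9/50z².

Find x<0 with |R(x)|<1.
x=-1.78: |R|=0.2097
R=1: x+9/50x²=0 ⇒ x=−50/9=-5.5556; min R=1−1/(4·9/50)=-0.3889>−1
Confirm numerically:
  x=-5.131: |R|=0.60789 <1
  x=-4.356: |R|=0.05945 <1
  x=-4.023: |R|=0.10978 <1
  x=-5.864: |R|=1.32557 >1
  x=-5.827: |R|=1.28471 >1
  x=-5.636: |R|=1.08161 >1
Stable set (-5.5556, 0).

z∈(-5.5556,0).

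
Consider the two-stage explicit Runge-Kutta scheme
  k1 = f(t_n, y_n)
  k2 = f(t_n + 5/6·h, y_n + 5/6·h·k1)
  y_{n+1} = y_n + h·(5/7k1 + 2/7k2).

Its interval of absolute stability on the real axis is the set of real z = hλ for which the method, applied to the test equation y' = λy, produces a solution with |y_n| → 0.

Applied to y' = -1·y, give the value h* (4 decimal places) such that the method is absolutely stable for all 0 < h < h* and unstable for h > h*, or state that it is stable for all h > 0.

(-4.2000,0); λ=-1 ⇒ h* = (21/5)/1 = 4.2000.

On y'=λy, z=hλ:
  k1=λy_n ⇒ h·k1=z·y_n;  k2=λ(1+5/6z)y_n ⇒ h·k2=z(1+5/6z)y_n
  y_{n+1}/y_n = 1 + 5/7z + 2/7z(1+5/6z) = 1 + z + 5/21z²
  R(z) = 1 + z + 5/21z².

Solve |R(x)|<1 on ℝ⁻.
x=-1.18: |R|=0.1515
R=1: x+5/21x²=0 ⇒ x=−21/5=-4.2000; min R=1−1/(4·5/21)=-0.0500>−1
Confirm numerically:
  x=-4.077: |R|=0.88060 <1
  x=-2.790: |R|=0.06336 <1
  x=-2.208: |R|=0.04722 <1
  x=-1.873: |R|=0.03773 <1
  x=-4.770: |R|=1.64736 >1
  x=-4.547: |R|=1.37567 >1
  x=-4.480: |R|=1.29867 >1
So |R|<1 on (-4.2000, 0).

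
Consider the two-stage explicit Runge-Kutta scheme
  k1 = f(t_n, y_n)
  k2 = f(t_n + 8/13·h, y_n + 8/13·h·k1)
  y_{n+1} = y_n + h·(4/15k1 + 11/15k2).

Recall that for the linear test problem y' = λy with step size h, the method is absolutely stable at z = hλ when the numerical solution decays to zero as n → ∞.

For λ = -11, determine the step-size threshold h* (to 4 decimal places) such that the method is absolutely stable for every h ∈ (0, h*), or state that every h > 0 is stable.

With y'=λy (z=hλ):
  k1=λy_n ⇒ h·k1=z·y_n;  k2=λ(1+8/13z)y_n ⇒ h·k2=z(1+8/13z)y_n
  y_{n+1}/y_n = 1 + 4/15z + 11/15z(1+8/13z) = 1 + z + 88/195z²
  R(z) = 1 + z + 88/195z².

Find x<0 with |R(x)|<1.
x=-0.36: |R|=0.6985
R=1: x+88/195x²=0 ⇒ x=−195/88=-2.2159; min R=1−1/(4·88/195)=0.4460>−1
Confirm numerically:
  x=-2.014: |R|=0.81649 <1
  x=-1.674: |R|=0.59062 <1
  x=-1.344: |R|=0.47117 <1
  x=-2.733: |R|=1.63776 >1
  x=-2.293: |R|=1.07977 >1
Interval (-2.2159, 0).

(-2.2159,0); λ=-11 ⇒ h* = (195/88)/11 = 0.2014.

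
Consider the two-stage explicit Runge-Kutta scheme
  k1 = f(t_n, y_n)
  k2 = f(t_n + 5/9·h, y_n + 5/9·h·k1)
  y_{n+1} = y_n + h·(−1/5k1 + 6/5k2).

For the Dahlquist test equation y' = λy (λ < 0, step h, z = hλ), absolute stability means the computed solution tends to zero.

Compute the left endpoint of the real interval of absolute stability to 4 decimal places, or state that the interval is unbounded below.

With y'=λy (z=hλ):
  k1=λy_n ⇒ h·k1=z·y_n;  k2=λ(1+5/9z)y_n ⇒ h·k2=z(1+5/9z)y_n
  y_{n+1}/y_n = 1 − 1/5z + 6/5z(1+5/9z) = 1 + z + 2/3z²
  R(z) = 1 + z + 2/3z².

Find x<0 with |R(x)|<1.
x=-0.77: |R|=0.6253
R=1: x+2/3x²=0 ⇒ x=−3/2=-1.5000; min R=1−1/(4·2/3)=0.6250>−1
Confirm numerically:
  x=-1.231: |R|=0.77924 <1
  x=-0.851: |R|=0.63180 <1
  x=-0.776: |R|=0.62545 <1
  x=-0.684: |R|=0.62790 <1
  x=-1.939: |R|=1.56748 >1
  x=-1.625: |R|=1.13542 >1
Stable set (-1.5000, 0).

z* = -1.5000.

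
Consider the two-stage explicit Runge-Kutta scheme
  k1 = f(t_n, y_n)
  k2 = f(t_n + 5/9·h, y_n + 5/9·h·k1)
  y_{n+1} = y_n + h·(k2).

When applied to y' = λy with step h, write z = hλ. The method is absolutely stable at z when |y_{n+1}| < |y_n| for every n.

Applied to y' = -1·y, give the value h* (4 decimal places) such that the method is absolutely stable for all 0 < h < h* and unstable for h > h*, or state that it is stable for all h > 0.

With y'=λy (z=hλ):
  k1=λy_n ⇒ h·k1=z·y_n;  k2=λ(1+5/9z)y_n ⇒ h·k2=z(1+5/9z)y_n
  y_{n+1}/y_n = 1 + z(1+5/9z) = 1 + z + 5/9z²
  so R(z) = 1 + z + 5/9z².

Find x<0 with |R(x)|<1.
x=-0.78: |R|=0.5580
R=1: x+5/9x²=0 ⇒ x=−9/5=-1.8000; min R=1−1/(4·5/9)=0.5500>−1
Confirm numerically:
  x=-1.473: |R|=0.73241 <1
  x=-1.443: |R|=0.71381 <1
  x=-1.348: |R|=0.66150 <1
  x=-0.845: |R|=0.55168 <1
  x=-2.285: |R|=1.61568 >1
  x=-2.259: |R|=1.57604 >1
  x=-2.097: |R|=1.34601 >1
Interval (-1.8000, 0).

(-1.8000,0); λ=-1 ⇒ h* = (9/5)/1 = 1.8000.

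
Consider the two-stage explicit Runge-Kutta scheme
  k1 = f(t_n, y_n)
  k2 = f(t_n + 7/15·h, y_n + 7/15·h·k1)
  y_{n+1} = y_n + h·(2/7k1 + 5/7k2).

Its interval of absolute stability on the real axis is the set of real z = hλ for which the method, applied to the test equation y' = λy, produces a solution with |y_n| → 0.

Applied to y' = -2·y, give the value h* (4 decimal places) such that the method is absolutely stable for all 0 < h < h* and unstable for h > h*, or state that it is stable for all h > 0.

(-3.0000,0); λ=-2 ⇒ h* = (3)/2 = 1.5000.

Set f=λy, z=hλ:
  k1=λy_n ⇒ h·k1=z·y_n;  k2=λ(1+7/15z)y_n ⇒ h·k2=z(1+7/15z)y_n
  y_{n+1}/y_n = 1 + 2/7z + 5/7z(1+7/15z) = 1 + z + 1/3z²
  R(z) = 1 + z + 1/3z².

Boundary: |R(x)|=1, x<0.
x=-1.62: |R|=0.2548
R=1: x+1/3x²=0 ⇒ x=−3=-3.0000; min R=1−1/(4·1/3)=0.2500>−1
Confirm numerically:
  x=-2.541: |R|=0.61123 <1
  x=-2.349: |R|=0.49027 <1
  x=-1.796: |R|=0.27921 <1
  x=-3.597: |R|=1.71580 >1
  x=-3.331: |R|=1.36752 >1
So |R|<1 on (-3.0000, 0).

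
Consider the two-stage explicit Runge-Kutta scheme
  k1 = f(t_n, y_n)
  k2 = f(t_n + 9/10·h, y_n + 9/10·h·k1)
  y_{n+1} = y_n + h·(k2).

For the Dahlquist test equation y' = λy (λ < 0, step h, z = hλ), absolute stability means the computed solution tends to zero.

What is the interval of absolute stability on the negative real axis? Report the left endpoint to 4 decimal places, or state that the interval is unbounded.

z∈(-1.1111,0).

Set f=λy, z=hλ:
  k1=λy_n ⇒ h·k1=z·y_n;  k2=λ(1+9/10z)y_n ⇒ h·k2=z(1+9/10z)y_n
  y_{n+1}/y_n = 1 + z(1+9/10z) = 1 + z + 9/10z²
  so R(z) = 1 + z + 9/10z².

Find x<0 with |R(x)|<1.
x=-0.97: |R|=0.8768
R=1: x+9/10x²=0 ⇒ x=−10/9=-1.1111; min R=1−1/(4·9/10)=0.7222>−1
Confirm numerically:
  x=-1.068: |R|=0.95856 <1
  x=-0.988: |R|=0.89053 <1
  x=-0.963: |R|=0.87163 <1
  x=-0.882: |R|=0.81813 <1
  x=-1.621: |R|=1.74388 >1
  x=-1.269: |R|=1.18032 >1
  x=-1.136: |R|=1.02545 >1
Interval (-1.1111, 0).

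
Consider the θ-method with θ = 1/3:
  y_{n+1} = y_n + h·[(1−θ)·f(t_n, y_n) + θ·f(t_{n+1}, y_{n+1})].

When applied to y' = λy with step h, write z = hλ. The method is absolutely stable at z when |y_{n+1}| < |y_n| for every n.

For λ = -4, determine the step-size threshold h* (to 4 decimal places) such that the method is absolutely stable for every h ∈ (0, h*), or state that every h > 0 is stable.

With y'=λy (z=hλ):
  y_{n+1} = y_n + z·[2/3·y_n + 1/3·y_{n+1}] ⇒ (1 − 1/3z)y_{n+1} = (1 + 2/3z)y_n
  ⇒ R(z) = (1 + 2/3z)/(1 − 1/3z).

Find x<0 with |R(x)|<1.
x=-1.61: |R|=0.0477
R=−1: 1+2/3x = −1+1/3x ⇒ -1/3x=2 ⇒ x=2/(-1/3)=-6.0000
Confirm numerically:
  x=-5.485: |R|=0.93930 <1
  x=-4.901: |R|=0.86090 <1
  x=-4.400: |R|=0.78378 <1
  x=-3.212: |R|=0.55119 <1
  x=-6.441: |R|=1.04671 >1
  x=-6.133: |R|=1.01456 >1
  x=-6.117: |R|=1.01283 >1
Stable set (-6.0000, 0).

(-6.0000,0); λ=-4 ⇒ h* = (6)/4 = 1.5000.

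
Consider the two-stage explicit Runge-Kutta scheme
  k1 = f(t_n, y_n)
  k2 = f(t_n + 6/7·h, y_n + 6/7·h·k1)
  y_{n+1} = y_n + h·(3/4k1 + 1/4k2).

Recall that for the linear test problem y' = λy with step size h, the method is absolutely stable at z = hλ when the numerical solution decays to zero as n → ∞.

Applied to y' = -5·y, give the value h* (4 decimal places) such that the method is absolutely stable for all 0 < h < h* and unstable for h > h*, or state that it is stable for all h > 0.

(-4.6667,0); λ=-5 ⇒ h* = (14/3)/5 = 0.9333.

On y'=λy, z=hλ:
  k1=λy_n ⇒ h·k1=z·y_n;  k2=λ(1+6/7z)y_n ⇒ h·k2=z(1+6/7z)y_n
  y_{n+1}/y_n = 1 + 3/4z + 1/4z(1+6/7z) = 1 + z + 3/14z²
  Hence R(z) = 1 + z + 3/14z².

Solve |R(x)|<1 on ℝ⁻.
x=-0.57: |R|=0.4996
R=1: x+3/14x²=0 ⇒ x=−14/3=-4.6667; min R=1−1/(4·3/14)=-0.1667>−1
Confirm numerically:
  x=-4.590: |R|=0.92459 <1
  x=-4.416: |R|=0.76280 <1
  x=-3.646: |R|=0.20257 <1
  x=-5.175: |R|=1.56371 >1
  x=-5.072: |R|=1.44054 >1
So |R|<1 on (-4.6667, 0).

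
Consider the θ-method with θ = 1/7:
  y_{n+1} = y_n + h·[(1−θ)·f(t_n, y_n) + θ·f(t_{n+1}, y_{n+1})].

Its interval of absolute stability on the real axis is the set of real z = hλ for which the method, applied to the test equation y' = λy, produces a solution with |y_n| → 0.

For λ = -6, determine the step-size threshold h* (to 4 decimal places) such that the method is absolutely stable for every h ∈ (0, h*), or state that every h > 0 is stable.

On y'=λy, z=hλ:
  y_{n+1} = y_n + z·[6/7·y_n + 1/7·y_{n+1}] ⇒ (1 − 1/7z)y_{n+1} = (1 + 6/7z)y_n
  R(z) = (1 + 6/7z)/(1 − 1/7z).

Find x<0 with |R(x)|<1.
x=-1.58: |R|=0.2890
R=−1: 1+6/7x = −1+1/7x ⇒ -5/7x=2 ⇒ x=2/(-5/7)=-2.8000
Confirm numerically:
  x=-2.525: |R|=0.85564 <1
  x=-1.844: |R|=0.45952 <1
  x=-1.251: |R|=0.06133 <1
  x=-3.306: |R|=1.24549 >1
  x=-2.953: |R|=1.07686 >1
Interval (-2.8000, 0).

(-2.8000,0); λ=-6 ⇒ h* = (14/5)/6 = 0.4667.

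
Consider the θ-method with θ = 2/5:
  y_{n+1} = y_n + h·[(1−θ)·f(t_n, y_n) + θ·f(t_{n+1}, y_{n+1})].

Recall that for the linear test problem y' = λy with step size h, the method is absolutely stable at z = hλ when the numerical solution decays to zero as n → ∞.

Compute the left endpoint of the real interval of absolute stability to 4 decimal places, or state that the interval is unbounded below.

z* = -10.0000.

Test eqn y'=λy, z=hλ:
  y_{n+1} = y_n + z·[3/5·y_n + 2/5·y_{n+1}] ⇒ (1 − 2/5z)y_{n+1} = (1 + 3/5z)y_n
  Hence R(z) = (1 + 3/5z)/(1 − 2/5z).

Boundary: |R(x)|=1, x<0.
x=-0.82: |R|=0.3825
R=−1: 1+3/5x = −1+2/5x ⇒ -1/5x=2 ⇒ x=2/(-1/5)=-10.0000
Confirm numerically:
  x=-9.856: |R|=0.99417 <1
  x=-9.696: |R|=0.98754 <1
  x=-6.896: |R|=0.83482 <1
  x=-6.635: |R|=0.81582 <1
  x=-10.277: |R|=1.01084 >1
  x=-10.035: |R|=1.00140 >1
So |R|<1 on (-10.0000, 0).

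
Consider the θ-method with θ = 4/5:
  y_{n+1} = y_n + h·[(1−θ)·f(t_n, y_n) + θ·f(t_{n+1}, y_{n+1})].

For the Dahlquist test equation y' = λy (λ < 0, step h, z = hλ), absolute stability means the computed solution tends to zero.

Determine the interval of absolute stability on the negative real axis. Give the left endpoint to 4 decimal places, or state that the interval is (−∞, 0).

interval (−∞, 0).

Set f=λy, z=hλ:
  y_{n+1} = y_n + z·[1/5·y_n + 4/5·y_{n+1}] ⇒ (1 − 4/5z)y_{n+1} = (1 + 1/5z)y_n
  Hence R(z) = (1 + 1/5z)/(1 − 4/5z).

Boundary: |R(x)|=1, x<0.
x=-0.92: |R|=0.4700
x=-2: |R|=0.2308
x=-10: |R|=0.1111
x=-100: |R|=0.2346
θ=4/5≥1/2 ⇒ |1+1/5x|<|1−4/5x| ∀x<0 ⇒ stable on all of ℝ⁻.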